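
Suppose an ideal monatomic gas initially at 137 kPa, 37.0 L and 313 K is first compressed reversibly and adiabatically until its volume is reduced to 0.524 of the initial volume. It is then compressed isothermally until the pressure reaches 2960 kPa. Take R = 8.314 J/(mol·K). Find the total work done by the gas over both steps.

-19700 J

n = P₁V₁/(RT₁) = 137×37.0/(8.314×313) = 1.95 mol.
Step 1 — Adiabatic: TV^(γ−1) = const ⇒ T₂ = 313×(1.91)^0.667 = 482 K; PV^γ = const ⇒ P₂ = 402 kPa.
ΔU = nCvΔT = 1.95×12.5×(482−313) = 4090 J.
Q = 0 for an adiabatic process, so W = −ΔU = -4090 J.
State after step 1: P = 402 kPa, V = 19.4 L, T = 482 K.
Step 2 — Isothermal: T stays 482 K; PV = const ⇒ V₂ = 2.63 L, P₂ = 2960 kPa.
ΔU = 0 (ideal gas, T constant).
W = nRT ln(V₂/V₁) = 1.95×8.314×482×ln(0.136) = -15600 J.
Q = ΔU + W = -15600 J.
Net over both steps: W = -19700 J, Q = -15600 J, ΔU = 4090 J.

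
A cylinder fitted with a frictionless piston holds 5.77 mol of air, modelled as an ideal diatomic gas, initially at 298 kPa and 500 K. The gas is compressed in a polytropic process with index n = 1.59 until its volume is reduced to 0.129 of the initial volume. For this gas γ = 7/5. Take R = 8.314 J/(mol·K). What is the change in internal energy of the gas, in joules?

V₁ = nRT₁/P₁ = 5.77×8.314×500/298 = 80.5 L.
Polytropic n=1.59: T₂ = T₁(V₁/V₂)^(n−1) = 500×(7.75)^0.59 = 1670 K; P₂ = P₁(V₁/V₂)^n = 7730 kPa.
For an ideal gas ΔU = nCvΔT with Cv = (5/2)R = 20.8 J/(mol·K).
ΔU = 5.77×20.8×(1670−500) = 141000 J.

141000 J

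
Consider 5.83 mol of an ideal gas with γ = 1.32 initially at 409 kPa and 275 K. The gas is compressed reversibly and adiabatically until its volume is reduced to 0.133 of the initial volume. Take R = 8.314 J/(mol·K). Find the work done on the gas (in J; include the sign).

37800 J

V₁ = nRT₁/P₁ = 5.83×8.314×275/409 = 32.6 L.
Adiabatic: TV^(γ−1) = const ⇒ T₂ = 275×(7.52)^0.320 = 524 K; PV^γ = const ⇒ P₂ = 5860 kPa.
ΔU = nCvΔT = 5.83×26.0×(524−275) = 37800 J.
Q = 0 for an adiabatic process, so W = −ΔU = -37800 J.
Work done on the gas = −W_by = 37800 J.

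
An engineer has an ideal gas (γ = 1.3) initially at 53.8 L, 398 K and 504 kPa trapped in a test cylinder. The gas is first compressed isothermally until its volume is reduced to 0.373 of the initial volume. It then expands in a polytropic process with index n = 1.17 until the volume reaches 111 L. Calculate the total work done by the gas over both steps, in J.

n = P₁V₁/(RT₁) = 504×53.8/(8.314×398) = 8.19 mol.
Step 1 — Isothermal: T stays 398 K; PV = const ⇒ V₂ = 20.1 L, P₂ = 1350 kPa.
ΔU = 0 (ideal gas, T constant).
W = nRT ln(V₂/V₁) = 8.19×8.314×398×ln(0.373) = -26700 J.
Q = ΔU + W = -26700 J.
State after step 1: P = 1350 kPa, V = 20.1 L, T = 398 K.
Step 2 — Polytropic n=1.17: T₂ = T₁(V₁/V₂)^(n−1) = 398×(0.181)^0.17 = 298 K; P₂ = P₁(V₁/V₂)^n = 183 kPa.
W = (P₁V₁−P₂V₂)/(n−1) = (1350×20.1−183×111)/0.17 = 40200 J.
ΔU = nCvΔT = 8.19×27.7×(298−398) = -22800 J.
Q = ΔU + W = 17400 J.
Net over both steps: W = 13500 J, Q = -9300 J, ΔU = -22800 J.

13500 J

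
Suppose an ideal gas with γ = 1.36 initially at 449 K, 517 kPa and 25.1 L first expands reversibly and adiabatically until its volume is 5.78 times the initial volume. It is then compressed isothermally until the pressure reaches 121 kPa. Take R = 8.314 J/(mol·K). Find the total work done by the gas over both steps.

10400 J

n = P₁V₁/(RT₁) = 517×25.1/(8.314×449) = 3.48 mol.
Step 1 — Adiabatic: TV^(γ−1) = const ⇒ T₂ = 449×(0.173)^0.360 = 239 K; PV^γ = const ⇒ P₂ = 47.6 kPa.
ΔU = nCvΔT = 3.48×23.1×(239−449) = -16900 J.
Q = 0 for an adiabatic process, so W = −ΔU = 16900 J.
State after step 1: P = 47.6 kPa, V = 145 L, T = 239 K.
Step 2 — Isothermal: T stays 239 K; PV = const ⇒ V₂ = 57.0 L, P₂ = 121 kPa.
ΔU = 0 (ideal gas, T constant).
W = nRT ln(V₂/V₁) = 3.48×8.314×239×ln(0.393) = -6440 J.
Q = ΔU + W = -6440 J.
Net over both steps: W = 10400 J, Q = -6440 J, ΔU = -16900 J.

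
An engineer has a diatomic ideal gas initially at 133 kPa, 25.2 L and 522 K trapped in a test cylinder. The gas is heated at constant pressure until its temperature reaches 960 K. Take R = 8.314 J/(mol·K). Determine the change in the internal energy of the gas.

7030 J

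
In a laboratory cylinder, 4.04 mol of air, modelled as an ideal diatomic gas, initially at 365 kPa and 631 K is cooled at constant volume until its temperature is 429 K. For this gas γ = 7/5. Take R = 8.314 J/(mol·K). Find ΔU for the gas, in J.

-17000 J

V₁ = nRT₁/P₁ = 4.04×8.314×631/365 = 58.1 L.
Isochoric: V stays 58.1 L; P/T = const ⇒ T₂ = 429 K, P₂ = 248 kPa.
For an ideal gas ΔU = nCvΔT with Cv = (5/2)R = 20.8 J/(mol·K).
ΔU = 4.04×20.8×(429−631) = -17000 J.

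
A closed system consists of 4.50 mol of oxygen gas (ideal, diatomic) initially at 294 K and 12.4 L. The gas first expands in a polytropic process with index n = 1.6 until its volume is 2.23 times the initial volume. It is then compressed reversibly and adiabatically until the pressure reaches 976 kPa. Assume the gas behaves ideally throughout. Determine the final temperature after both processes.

P₁ = nRT₁/V₁ = 4.50×8.314×294/12.4 = 887 kPa.
Step 1 — Polytropic n=1.6: T₂ = T₁(V₁/V₂)^(n−1) = 294×(0.448)^0.60 = 182 K; P₂ = P₁(V₁/V₂)^n = 246 kPa.
W = (P₁V₁−P₂V₂)/(n−1) = (887×12.4−246×27.7)/0.60 = 7000 J.
ΔU = nCvΔT = 4.50×20.8×(182−294) = -10500 J.
Q = ΔU + W = -3500 J.
State after step 1: P = 246 kPa, V = 27.7 L, T = 182 K.
Step 2 — Adiabatic: T₂/T₁ = (P₂/P₁)^((γ−1)/γ) ⇒ T₂ = 182×(3.97)^0.286 = 269 K; V₂ = 10.3 L.
ΔU = nCvΔT = 4.50×20.8×(269−182) = 8210 J.
Q = 0 for an adiabatic process, so W = −ΔU = -8210 J.
Net over both steps: W = -1200 J, Q = -3500 J, ΔU = -2300 J.

269 K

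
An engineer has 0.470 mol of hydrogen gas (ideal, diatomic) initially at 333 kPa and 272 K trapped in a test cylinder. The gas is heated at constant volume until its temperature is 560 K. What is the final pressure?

V₁ = nRT₁/P₁ = 0.470×8.314×272/333 = 3.19 L.
Isochoric: V stays 3.19 L; P/T = const ⇒ T₂ = 560 K, P₂ = 686 kPa.

686 kPa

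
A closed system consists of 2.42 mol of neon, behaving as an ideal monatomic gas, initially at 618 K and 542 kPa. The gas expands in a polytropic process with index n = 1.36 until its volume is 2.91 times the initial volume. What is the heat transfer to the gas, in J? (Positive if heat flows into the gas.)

5070 J

V₁ = nRT₁/P₁ = 2.42×8.314×618/542 = 22.9 L.
Polytropic n=1.36: T₂ = T₁(V₁/V₂)^(n−1) = 618×(0.344)^0.36 = 421 K; P₂ = P₁(V₁/V₂)^n = 127 kPa.
W = (P₁V₁−P₂V₂)/(n−1) = (542×22.9−127×66.8)/0.36 = 11000 J.
ΔU = nCvΔT = 2.42×12.5×(421−618) = -5950 J.
Q = ΔU + W = 5070 J.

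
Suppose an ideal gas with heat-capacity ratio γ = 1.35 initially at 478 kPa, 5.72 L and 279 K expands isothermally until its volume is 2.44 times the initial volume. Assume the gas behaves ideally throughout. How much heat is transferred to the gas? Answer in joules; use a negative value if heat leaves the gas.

2440 J

n = P₁V₁/(RT₁) = 478×5.72/(8.314×279) = 1.18 mol.
Isothermal: T stays 279 K; PV = const ⇒ V₂ = 14.0 L, P₂ = 196 kPa.
ΔU = 0 (ideal gas, T constant).
W = nRT ln(V₂/V₁) = 1.18×8.314×279×ln(2.44) = 2440 J.
Q = ΔU + W = 2440 J.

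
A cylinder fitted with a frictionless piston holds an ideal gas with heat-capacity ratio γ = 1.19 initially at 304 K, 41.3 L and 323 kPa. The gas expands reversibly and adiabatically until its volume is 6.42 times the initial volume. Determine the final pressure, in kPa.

35.3 kPa

Adiabatic: TV^(γ−1) = const ⇒ T₂ = 304×(0.156)^0.190 = 214 K; PV^γ = const ⇒ P₂ = 35.3 kPa.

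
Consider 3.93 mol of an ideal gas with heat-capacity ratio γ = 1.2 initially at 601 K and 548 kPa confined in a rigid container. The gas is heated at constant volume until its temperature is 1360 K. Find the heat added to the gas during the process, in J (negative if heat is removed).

V₁ = nRT₁/P₁ = 3.93×8.314×601/548 = 35.8 L.
Isochoric: V stays 35.8 L; P/T = const ⇒ T₂ = 1360 K, P₂ = 1240 kPa.
W = 0 (no volume change).
ΔU = nCvΔT = 3.93×41.6×(1360−601) = 124000 J.
Q = ΔU = 124000 J.

124000 J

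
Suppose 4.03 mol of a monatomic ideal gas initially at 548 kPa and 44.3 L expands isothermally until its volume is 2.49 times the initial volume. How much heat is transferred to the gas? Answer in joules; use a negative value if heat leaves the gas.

T₁ = P₁V₁/(nR) = 548×44.3/(4.03×8.314) = 725 K.
Isothermal: T stays 725 K; PV = const ⇒ V₂ = 110 L, P₂ = 220 kPa.
ΔU = 0 (ideal gas, T constant).
W = nRT ln(V₂/V₁) = 4.03×8.314×725×ln(2.49) = 22100 J.
Q = ΔU + W = 22100 J.

22100 J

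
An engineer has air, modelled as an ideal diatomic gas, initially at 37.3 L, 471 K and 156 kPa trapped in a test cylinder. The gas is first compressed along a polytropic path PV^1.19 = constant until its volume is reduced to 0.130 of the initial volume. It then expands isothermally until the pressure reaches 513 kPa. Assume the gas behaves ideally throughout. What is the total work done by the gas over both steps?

n = P₁V₁/(RT₁) = 156×37.3/(8.314×471) = 1.49 mol.
Step 1 — Polytropic n=1.19: T₂ = T₁(V₁/V₂)^(n−1) = 471×(7.69)^0.19 = 694 K; P₂ = P₁(V₁/V₂)^n = 1770 kPa.
W = (P₁V₁−P₂V₂)/(n−1) = (156×37.3−1770×4.85)/0.19 = -14500 J.
ΔU = nCvΔT = 1.49×20.8×(694−471) = 6890 J.
Q = ΔU + W = -7610 J.
State after step 1: P = 1770 kPa, V = 4.85 L, T = 694 K.
Step 2 — Isothermal: T stays 694 K; PV = const ⇒ V₂ = 16.7 L, P₂ = 513 kPa.
ΔU = 0 (ideal gas, T constant).
W = nRT ln(V₂/V₁) = 1.49×8.314×694×ln(3.45) = 10600 J.
Q = ΔU + W = 10600 J.
Net over both steps: W = -3890 J, Q = 3000 J, ΔU = 6890 J.

-3890 J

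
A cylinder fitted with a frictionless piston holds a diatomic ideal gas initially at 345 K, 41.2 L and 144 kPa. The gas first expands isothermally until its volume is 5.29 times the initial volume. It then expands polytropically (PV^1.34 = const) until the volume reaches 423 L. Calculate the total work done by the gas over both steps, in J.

n = P₁V₁/(RT₁) = 144×41.2/(8.314×345) = 2.07 mol.
Step 1 — Isothermal: T stays 345 K; PV = const ⇒ V₂ = 218 L, P₂ = 27.2 kPa.
ΔU = 0 (ideal gas, T constant).
W = nRT ln(V₂/V₁) = 2.07×8.314×345×ln(5.29) = 9880 J.
Q = ΔU + W = 9880 J.
State after step 1: P = 27.2 kPa, V = 218 L, T = 345 K.
Step 2 — Polytropic n=1.34: T₂ = T₁(V₁/V₂)^(n−1) = 345×(0.515)^0.34 = 275 K; P₂ = P₁(V₁/V₂)^n = 11.2 kPa.
W = (P₁V₁−P₂V₂)/(n−1) = (27.2×218−11.2×423)/0.34 = 3520 J.
ΔU = nCvΔT = 2.07×20.8×(275−345) = -2990 J.
Q = ΔU + W = 528 J.
Net over both steps: W = 13400 J, Q = 10400 J, ΔU = -2990 J.

13400 J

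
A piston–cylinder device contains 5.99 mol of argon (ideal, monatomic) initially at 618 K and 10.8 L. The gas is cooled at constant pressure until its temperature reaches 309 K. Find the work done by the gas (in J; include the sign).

P₁ = nRT₁/V₁ = 5.99×8.314×618/10.8 = 2850 kPa.
Isobaric: P stays 2850 kPa; V/T = const ⇒ T₂ = 309 K, V₂ = 5.40 L.
W = PΔV = 2850×(5.40−10.8) kPa·L = -15400 J.

-15400 J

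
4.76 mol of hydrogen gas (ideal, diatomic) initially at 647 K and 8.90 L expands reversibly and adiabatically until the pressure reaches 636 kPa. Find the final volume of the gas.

P₁ = nRT₁/V₁ = 4.76×8.314×647/8.90 = 2880 kPa.
Adiabatic: T₂/T₁ = (P₂/P₁)^((γ−1)/γ) ⇒ T₂ = 647×(0.221)^0.286 = 420 K; V₂ = 26.2 L.

26.2 L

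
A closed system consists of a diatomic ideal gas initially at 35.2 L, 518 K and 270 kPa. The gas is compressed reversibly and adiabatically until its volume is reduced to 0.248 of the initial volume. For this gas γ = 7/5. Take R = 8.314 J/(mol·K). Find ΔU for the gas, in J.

17700 J

n = P₁V₁/(RT₁) = 270×35.2/(8.314×518) = 2.21 mol.
Adiabatic: TV^(γ−1) = const ⇒ T₂ = 518×(4.03)^0.400 = 905 K; PV^γ = const ⇒ P₂ = 1900 kPa.
For an ideal gas ΔU = nCvΔT with Cv = (5/2)R = 20.8 J/(mol·K).
ΔU = 2.21×20.8×(905−518) = 17700 J.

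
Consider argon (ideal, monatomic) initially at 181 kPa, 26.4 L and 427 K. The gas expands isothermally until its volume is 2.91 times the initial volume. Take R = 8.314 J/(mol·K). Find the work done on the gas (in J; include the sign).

n = P₁V₁/(RT₁) = 181×26.4/(8.314×427) = 1.35 mol.
Isothermal: T stays 427 K; PV = const ⇒ V₂ = 76.8 L, P₂ = 62.2 kPa.
W = nRT ln(V₂/V₁) = 1.35×8.314×427×ln(2.91) = 5100 J.
Work done on the gas = −W_by = -5100 J.

-5100 J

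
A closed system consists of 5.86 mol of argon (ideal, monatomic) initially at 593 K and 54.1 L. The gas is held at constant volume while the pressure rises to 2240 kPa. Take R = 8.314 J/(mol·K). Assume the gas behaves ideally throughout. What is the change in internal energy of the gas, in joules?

138000 J

P₁ = nRT₁/V₁ = 5.86×8.314×593/54.1 = 534 kPa.
Isochoric: V stays 54.1 L; P/T = const ⇒ T₂ = 2490 K, P₂ = 2240 kPa.
For an ideal gas ΔU = nCvΔT with Cv = (3/2)R = 12.5 J/(mol·K).
ΔU = 5.86×12.5×(2490−593) = 138000 J.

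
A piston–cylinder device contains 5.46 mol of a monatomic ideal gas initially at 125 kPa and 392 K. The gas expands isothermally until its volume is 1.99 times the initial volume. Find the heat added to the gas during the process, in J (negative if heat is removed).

V₁ = nRT₁/P₁ = 5.46×8.314×392/125 = 142 L.
Isothermal: T stays 392 K; PV = const ⇒ V₂ = 283 L, P₂ = 62.8 kPa.
ΔU = 0 (ideal gas, T constant).
W = nRT ln(V₂/V₁) = 5.46×8.314×392×ln(1.99) = 12200 J.
Q = ΔU + W = 12200 J.

12200 J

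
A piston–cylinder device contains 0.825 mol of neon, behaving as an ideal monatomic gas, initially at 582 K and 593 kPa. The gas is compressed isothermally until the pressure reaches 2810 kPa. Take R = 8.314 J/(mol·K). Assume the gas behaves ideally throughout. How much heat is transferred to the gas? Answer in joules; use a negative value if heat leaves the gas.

V₁ = nRT₁/P₁ = 0.825×8.314×582/593 = 6.73 L.
Isothermal: T stays 582 K; PV = const ⇒ V₂ = 1.42 L, P₂ = 2810 kPa.
ΔU = 0 (ideal gas, T constant).
W = nRT ln(V₂/V₁) = 0.825×8.314×582×ln(0.211) = -6210 J.
Q = ΔU + W = -6210 J.

-6210 J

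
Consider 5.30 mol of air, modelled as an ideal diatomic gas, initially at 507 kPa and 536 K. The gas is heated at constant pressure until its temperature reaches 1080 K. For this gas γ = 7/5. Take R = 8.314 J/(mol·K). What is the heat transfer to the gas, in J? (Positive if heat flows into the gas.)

83900 J

V₁ = nRT₁/P₁ = 5.30×8.314×536/507 = 46.6 L.
Isobaric: P stays 507 kPa; V/T = const ⇒ T₂ = 1080 K, V₂ = 93.9 L.
W = PΔV = 507×(93.9−46.6) kPa·L = 24000 J.
ΔU = nCvΔT = 5.30×20.8×(1080−536) = 59900 J.
Q = ΔU + W = nCpΔT = 83900 J.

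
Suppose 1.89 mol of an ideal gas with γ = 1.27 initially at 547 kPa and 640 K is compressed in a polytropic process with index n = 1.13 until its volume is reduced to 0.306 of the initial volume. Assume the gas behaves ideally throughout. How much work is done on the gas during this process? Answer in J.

12900 J

V₁ = nRT₁/P₁ = 1.89×8.314×640/547 = 18.4 L.
Polytropic n=1.13: T₂ = T₁(V₁/V₂)^(n−1) = 640×(3.27)^0.13 = 747 K; P₂ = P₁(V₁/V₂)^n = 2090 kPa.
W = (P₁V₁−P₂V₂)/(n−1) = (547×18.4−2090×5.63)/0.13 = -12900 J.
Work done on the gas = −W_by = 12900 J.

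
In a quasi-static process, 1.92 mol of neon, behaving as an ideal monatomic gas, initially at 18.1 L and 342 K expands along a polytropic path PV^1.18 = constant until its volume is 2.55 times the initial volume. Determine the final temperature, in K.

P₁ = nRT₁/V₁ = 1.92×8.314×342/18.1 = 302 kPa.
Polytropic n=1.18: T₂ = T₁(V₁/V₂)^(n−1) = 342×(0.392)^0.18 = 289 K; P₂ = P₁(V₁/V₂)^n = 99.9 kPa.

289 K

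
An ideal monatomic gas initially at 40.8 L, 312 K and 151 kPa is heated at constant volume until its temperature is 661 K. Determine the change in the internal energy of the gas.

n = P₁V₁/(RT₁) = 151×40.8/(8.314×312) = 2.38 mol.
Isochoric: V stays 40.8 L; P/T = const ⇒ T₂ = 661 K, P₂ = 320 kPa.
For an ideal gas ΔU = nCvΔT with Cv = (3/2)R = 12.5 J/(mol·K).
ΔU = 2.38×12.5×(661−312) = 10300 J.

10300 J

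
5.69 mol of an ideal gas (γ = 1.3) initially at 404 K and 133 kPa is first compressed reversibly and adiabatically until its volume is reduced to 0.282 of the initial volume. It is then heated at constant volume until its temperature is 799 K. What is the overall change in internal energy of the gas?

V₁ = nRT₁/P₁ = 5.69×8.314×404/133 = 144 L.
Step 1 — Adiabatic: TV^(γ−1) = const ⇒ T₂ = 404×(3.55)^0.300 = 591 K; PV^γ = const ⇒ P₂ = 689 kPa.
ΔU = nCvΔT = 5.69×27.7×(591−404) = 29400 J.
Q = 0 for an adiabatic process, so W = −ΔU = -29400 J.
State after step 1: P = 689 kPa, V = 40.5 L, T = 591 K.
Step 2 — Isochoric: V stays 40.5 L; P/T = const ⇒ T₂ = 799 K, P₂ = 933 kPa.
W = 0 (no volume change).
ΔU = nCvΔT = 5.69×27.7×(799−591) = 32900 J.
Q = ΔU = 32900 J.
Net over both steps: W = -29400 J, Q = 32900 J, ΔU = 62300 J.

62300 J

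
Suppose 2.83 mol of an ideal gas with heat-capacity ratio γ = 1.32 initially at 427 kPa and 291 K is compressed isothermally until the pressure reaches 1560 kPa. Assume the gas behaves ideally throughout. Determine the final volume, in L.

V₁ = nRT₁/P₁ = 2.83×8.314×291/427 = 16.0 L.
Isothermal: T stays 291 K; PV = const ⇒ V₂ = 4.39 L, P₂ = 1560 kPa.

4.39 L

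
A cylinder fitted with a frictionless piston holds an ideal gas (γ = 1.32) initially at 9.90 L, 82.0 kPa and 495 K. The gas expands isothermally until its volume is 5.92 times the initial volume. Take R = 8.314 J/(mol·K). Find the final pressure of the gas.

13.9 kPa

Isothermal: T stays 495 K; PV = const ⇒ V₂ = 58.6 L, P₂ = 13.9 kPa.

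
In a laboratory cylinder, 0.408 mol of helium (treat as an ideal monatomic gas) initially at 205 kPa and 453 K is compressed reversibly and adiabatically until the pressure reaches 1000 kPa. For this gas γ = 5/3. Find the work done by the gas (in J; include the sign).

-2040 J

V₁ = nRT₁/P₁ = 0.408×8.314×453/205 = 7.50 L.
Adiabatic: T₂/T₁ = (P₂/P₁)^((γ−1)/γ) ⇒ T₂ = 453×(4.88)^0.400 = 854 K; V₂ = 2.90 L.
ΔU = nCvΔT = 0.408×12.5×(854−453) = 2040 J.
Q = 0 for an adiabatic process, so W = −ΔU = -2040 J.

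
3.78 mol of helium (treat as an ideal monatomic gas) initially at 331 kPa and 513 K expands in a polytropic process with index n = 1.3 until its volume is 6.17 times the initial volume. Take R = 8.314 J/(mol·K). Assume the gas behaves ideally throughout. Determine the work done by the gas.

22600 J

V₁ = nRT₁/P₁ = 3.78×8.314×513/331 = 48.7 L.
Polytropic n=1.3: T₂ = T₁(V₁/V₂)^(n−1) = 513×(0.162)^0.30 = 297 K; P₂ = P₁(V₁/V₂)^n = 31.1 kPa.
W = (P₁V₁−P₂V₂)/(n−1) = (331×48.7−31.1×301)/0.30 = 22600 J.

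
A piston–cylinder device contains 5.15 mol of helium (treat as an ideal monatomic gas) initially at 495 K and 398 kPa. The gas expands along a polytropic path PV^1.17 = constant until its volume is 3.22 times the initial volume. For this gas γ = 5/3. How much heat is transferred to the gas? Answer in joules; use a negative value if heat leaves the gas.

V₁ = nRT₁/P₁ = 5.15×8.314×495/398 = 53.3 L.
Polytropic n=1.17: T₂ = T₁(V₁/V₂)^(n−1) = 495×(0.311)^0.17 = 406 K; P₂ = P₁(V₁/V₂)^n = 101 kPa.
W = (P₁V₁−P₂V₂)/(n−1) = (398×53.3−101×171)/0.17 = 22500 J.
ΔU = nCvΔT = 5.15×12.5×(406−495) = -5730 J.
Q = ΔU + W = 16700 J.

16700 J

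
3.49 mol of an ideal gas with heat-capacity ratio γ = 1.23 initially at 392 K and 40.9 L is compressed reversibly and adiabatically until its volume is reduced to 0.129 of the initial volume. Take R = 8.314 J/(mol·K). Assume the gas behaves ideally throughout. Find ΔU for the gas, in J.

P₁ = nRT₁/V₁ = 3.49×8.314×392/40.9 = 278 kPa.
Adiabatic: TV^(γ−1) = const ⇒ T₂ = 392×(7.75)^0.230 = 628 K; PV^γ = const ⇒ P₂ = 3450 kPa.
For an ideal gas ΔU = nCvΔT with Cv = R/(γ−1) = 36.1 J/(mol·K).
ΔU = 3.49×36.1×(628−392) = 29800 J.

29800 J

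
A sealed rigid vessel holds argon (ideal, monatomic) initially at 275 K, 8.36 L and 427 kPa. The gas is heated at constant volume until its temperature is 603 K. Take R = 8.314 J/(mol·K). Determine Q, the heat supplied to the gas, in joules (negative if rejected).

6390 J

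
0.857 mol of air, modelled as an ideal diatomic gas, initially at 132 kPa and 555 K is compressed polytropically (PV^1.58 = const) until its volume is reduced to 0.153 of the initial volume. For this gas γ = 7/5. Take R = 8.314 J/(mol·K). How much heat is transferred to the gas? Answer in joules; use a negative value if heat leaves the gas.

V₁ = nRT₁/P₁ = 0.857×8.314×555/132 = 30.0 L.
Polytropic n=1.58: T₂ = T₁(V₁/V₂)^(n−1) = 555×(6.54)^0.58 = 1650 K; P₂ = P₁(V₁/V₂)^n = 2560 kPa.
W = (P₁V₁−P₂V₂)/(n−1) = (132×30.0−2560×4.58)/0.58 = -13400 J.
ΔU = nCvΔT = 0.857×20.8×(1650−555) = 19500 J.
Q = ΔU + W = 6050 J.

6050 J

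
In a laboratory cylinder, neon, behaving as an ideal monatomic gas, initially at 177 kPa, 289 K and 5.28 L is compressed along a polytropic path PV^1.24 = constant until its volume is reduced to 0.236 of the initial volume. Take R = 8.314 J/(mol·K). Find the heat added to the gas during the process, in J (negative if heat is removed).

-1030 J

n = P₁V₁/(RT₁) = 177×5.28/(8.314×289) = 0.389 mol.
Polytropic n=1.24: T₂ = T₁(V₁/V₂)^(n−1) = 289×(4.24)^0.24 = 409 K; P₂ = P₁(V₁/V₂)^n = 1060 kPa.
W = (P₁V₁−P₂V₂)/(n−1) = (177×5.28−1060×1.25)/0.24 = -1610 J.
ΔU = nCvΔT = 0.389×12.5×(409−289) = 581 J.
Q = ΔU + W = -1030 J.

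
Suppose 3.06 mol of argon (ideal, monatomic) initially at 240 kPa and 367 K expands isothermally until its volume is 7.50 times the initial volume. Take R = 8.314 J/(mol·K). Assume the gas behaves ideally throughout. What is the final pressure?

32.0 kPa

V₁ = nRT₁/P₁ = 3.06×8.314×367/240 = 38.9 L.
Isothermal: T stays 367 K; PV = const ⇒ V₂ = 292 L, P₂ = 32.0 kPa.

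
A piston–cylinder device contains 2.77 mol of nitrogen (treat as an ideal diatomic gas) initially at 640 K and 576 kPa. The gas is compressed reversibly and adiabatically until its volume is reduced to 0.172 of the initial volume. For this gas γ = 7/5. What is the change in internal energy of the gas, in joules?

V₁ = nRT₁/P₁ = 2.77×8.314×640/576 = 25.6 L.
Adiabatic: TV^(γ−1) = const ⇒ T₂ = 640×(5.81)^0.400 = 1290 K; PV^γ = const ⇒ P₂ = 6770 kPa.
For an ideal gas ΔU = nCvΔT with Cv = (5/2)R = 20.8 J/(mol·K).
ΔU = 2.77×20.8×(1290−640) = 37700 J.

37700 J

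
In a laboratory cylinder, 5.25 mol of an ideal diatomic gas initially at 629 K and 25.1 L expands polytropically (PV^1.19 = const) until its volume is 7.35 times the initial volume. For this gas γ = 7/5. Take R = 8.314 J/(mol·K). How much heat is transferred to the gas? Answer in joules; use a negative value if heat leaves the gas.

P₁ = nRT₁/V₁ = 5.25×8.314×629/25.1 = 1090 kPa.
Polytropic n=1.19: T₂ = T₁(V₁/V₂)^(n−1) = 629×(0.136)^0.19 = 431 K; P₂ = P₁(V₁/V₂)^n = 102 kPa.
W = (P₁V₁−P₂V₂)/(n−1) = (1090×25.1−102×184)/0.19 = 45600 J.
ΔU = nCvΔT = 5.25×20.8×(431−629) = -21700 J.
Q = ΔU + W = 23900 J.

23900 J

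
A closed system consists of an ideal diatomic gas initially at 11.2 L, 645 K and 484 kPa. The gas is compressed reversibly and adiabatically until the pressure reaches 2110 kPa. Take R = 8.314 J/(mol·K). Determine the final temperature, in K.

982 K

Adiabatic: T₂/T₁ = (P₂/P₁)^((γ−1)/γ) ⇒ T₂ = 645×(4.36)^0.286 = 982 K; V₂ = 3.91 L.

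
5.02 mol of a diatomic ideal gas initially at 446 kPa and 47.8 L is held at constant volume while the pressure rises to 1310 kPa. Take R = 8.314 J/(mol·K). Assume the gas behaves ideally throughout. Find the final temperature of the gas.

T₁ = P₁V₁/(nR) = 446×47.8/(5.02×8.314) = 511 K.
Isochoric: V stays 47.8 L; P/T = const ⇒ T₂ = 1500 K, P₂ = 1310 kPa.

1500 K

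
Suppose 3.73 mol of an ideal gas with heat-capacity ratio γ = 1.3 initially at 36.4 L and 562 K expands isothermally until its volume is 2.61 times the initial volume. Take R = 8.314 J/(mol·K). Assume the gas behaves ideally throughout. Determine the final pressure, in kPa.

P₁ = nRT₁/V₁ = 3.73×8.314×562/36.4 = 479 kPa.
Isothermal: T stays 562 K; PV = const ⇒ V₂ = 95.0 L, P₂ = 183 kPa.

183 kPa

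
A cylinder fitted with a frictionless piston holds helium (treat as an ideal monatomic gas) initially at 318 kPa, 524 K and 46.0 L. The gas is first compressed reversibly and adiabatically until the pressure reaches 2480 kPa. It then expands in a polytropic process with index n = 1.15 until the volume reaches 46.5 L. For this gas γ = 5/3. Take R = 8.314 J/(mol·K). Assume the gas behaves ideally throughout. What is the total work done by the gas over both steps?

n = P₁V₁/(RT₁) = 318×46.0/(8.314×524) = 3.36 mol.
Step 1 — Adiabatic: T₂/T₁ = (P₂/P₁)^((γ−1)/γ) ⇒ T₂ = 524×(7.80)^0.400 = 1190 K; V₂ = 13.4 L.
ΔU = nCvΔT = 3.36×12.5×(1190−524) = 28000 J.
Q = 0 for an adiabatic process, so W = −ΔU = -28000 J.
State after step 1: P = 2480 kPa, V = 13.4 L, T = 1190 K.
Step 2 — Polytropic n=1.15: T₂ = T₁(V₁/V₂)^(n−1) = 1190×(0.288)^0.15 = 989 K; P₂ = P₁(V₁/V₂)^n = 594 kPa.
W = (P₁V₁−P₂V₂)/(n−1) = (2480×13.4−594×46.5)/0.15 = 37700 J.
ΔU = nCvΔT = 3.36×12.5×(989−1190) = -8490 J.
Q = ΔU + W = 29200 J.
Net over both steps: W = 9770 J, Q = 29200 J, ΔU = 19500 J.

9770 J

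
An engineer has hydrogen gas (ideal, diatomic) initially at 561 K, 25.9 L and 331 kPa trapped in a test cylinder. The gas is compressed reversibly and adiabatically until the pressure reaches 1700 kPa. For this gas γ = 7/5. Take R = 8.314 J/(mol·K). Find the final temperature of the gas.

895 K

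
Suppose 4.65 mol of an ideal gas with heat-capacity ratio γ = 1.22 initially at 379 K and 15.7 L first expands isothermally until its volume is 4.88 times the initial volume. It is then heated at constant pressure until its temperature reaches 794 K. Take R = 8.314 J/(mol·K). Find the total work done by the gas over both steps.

39300 J

P₁ = nRT₁/V₁ = 4.65×8.314×379/15.7 = 933 kPa.
Step 1 — Isothermal: T stays 379 K; PV = const ⇒ V₂ = 76.6 L, P₂ = 191 kPa.
ΔU = 0 (ideal gas, T constant).
W = nRT ln(V₂/V₁) = 4.65×8.314×379×ln(4.88) = 23200 J.
Q = ΔU + W = 23200 J.
State after step 1: P = 191 kPa, V = 76.6 L, T = 379 K.
Step 2 — Isobaric: P stays 191 kPa; V/T = const ⇒ T₂ = 794 K, V₂ = 161 L.
W = PΔV = 191×(161−76.6) kPa·L = 16000 J.
ΔU = nCvΔT = 4.65×37.8×(794−379) = 72900 J.
Q = ΔU + W = nCpΔT = 89000 J.
Net over both steps: W = 39300 J, Q = 112000 J, ΔU = 72900 J.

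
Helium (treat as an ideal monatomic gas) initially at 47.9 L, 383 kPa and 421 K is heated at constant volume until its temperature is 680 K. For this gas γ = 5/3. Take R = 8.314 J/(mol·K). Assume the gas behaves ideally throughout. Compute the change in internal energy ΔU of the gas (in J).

n = P₁V₁/(RT₁) = 383×47.9/(8.314×421) = 5.24 mol.
Isochoric: V stays 47.9 L; P/T = const ⇒ T₂ = 680 K, P₂ = 619 kPa.
For an ideal gas ΔU = nCvΔT with Cv = (3/2)R = 12.5 J/(mol·K).
ΔU = 5.24×12.5×(680−421) = 16900 J.

16900 J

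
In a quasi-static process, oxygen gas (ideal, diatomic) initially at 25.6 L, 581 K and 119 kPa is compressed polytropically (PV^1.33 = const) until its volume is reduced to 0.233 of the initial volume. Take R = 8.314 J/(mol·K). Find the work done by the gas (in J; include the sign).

n = P₁V₁/(RT₁) = 119×25.6/(8.314×581) = 0.631 mol.
Polytropic n=1.33: T₂ = T₁(V₁/V₂)^(n−1) = 581×(4.29)^0.33 = 940 K; P₂ = P₁(V₁/V₂)^n = 826 kPa.
W = (P₁V₁−P₂V₂)/(n−1) = (119×25.6−826×5.96)/0.33 = -5700 J.

-5700 J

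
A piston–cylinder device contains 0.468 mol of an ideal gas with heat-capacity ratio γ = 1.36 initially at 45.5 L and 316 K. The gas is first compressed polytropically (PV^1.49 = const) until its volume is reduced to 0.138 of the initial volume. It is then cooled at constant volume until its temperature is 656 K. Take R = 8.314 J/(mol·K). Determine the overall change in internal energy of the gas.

3670 J

P₁ = nRT₁/V₁ = 0.468×8.314×316/45.5 = 27.0 kPa.
Step 1 — Polytropic n=1.49: T₂ = T₁(V₁/V₂)^(n−1) = 316×(7.25)^0.49 = 834 K; P₂ = P₁(V₁/V₂)^n = 517 kPa.
W = (P₁V₁−P₂V₂)/(n−1) = (27.0×45.5−517×6.28)/0.49 = -4110 J.
ΔU = nCvΔT = 0.468×23.1×(834−316) = 5600 J.
Q = ΔU + W = 1490 J.
State after step 1: P = 517 kPa, V = 6.28 L, T = 834 K.
Step 2 — Isochoric: V stays 6.28 L; P/T = const ⇒ T₂ = 656 K, P₂ = 407 kPa.
W = 0 (no volume change).
ΔU = nCvΔT = 0.468×23.1×(656−834) = -1920 J.
Q = ΔU = -1920 J.
Net over both steps: W = -4110 J, Q = -438 J, ΔU = 3670 J.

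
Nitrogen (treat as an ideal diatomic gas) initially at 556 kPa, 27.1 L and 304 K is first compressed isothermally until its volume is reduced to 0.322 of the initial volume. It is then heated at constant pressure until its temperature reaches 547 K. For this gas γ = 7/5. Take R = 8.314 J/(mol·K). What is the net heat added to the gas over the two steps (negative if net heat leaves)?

n = P₁V₁/(RT₁) = 556×27.1/(8.314×304) = 5.96 mol.
Step 1 — Isothermal: T stays 304 K; PV = const ⇒ V₂ = 8.73 L, P₂ = 1730 kPa.
ΔU = 0 (ideal gas, T constant).
W = nRT ln(V₂/V₁) = 5.96×8.314×304×ln(0.322) = -17100 J.
Q = ΔU + W = -17100 J.
State after step 1: P = 1730 kPa, V = 8.73 L, T = 304 K.
Step 2 — Isobaric: P stays 1730 kPa; V/T = const ⇒ T₂ = 547 K, V₂ = 15.7 L.
W = PΔV = 1730×(15.7−8.73) kPa·L = 12000 J.
ΔU = nCvΔT = 5.96×20.8×(547−304) = 30100 J.
Q = ΔU + W = nCpΔT = 42200 J.
Net over both steps: W = -5030 J, Q = 25100 J, ΔU = 30100 J.

25100 J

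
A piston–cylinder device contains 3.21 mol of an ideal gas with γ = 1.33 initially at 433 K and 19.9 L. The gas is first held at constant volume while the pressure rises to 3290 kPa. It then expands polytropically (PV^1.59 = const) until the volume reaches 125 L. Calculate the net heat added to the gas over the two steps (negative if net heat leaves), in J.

106000 J

P₁ = nRT₁/V₁ = 3.21×8.314×433/19.9 = 581 kPa.
Step 1 — Isochoric: V stays 19.9 L; P/T = const ⇒ T₂ = 2450 K, P₂ = 3290 kPa.
W = 0 (no volume change).
ΔU = nCvΔT = 3.21×25.2×(2450−433) = 163000 J.
Q = ΔU = 163000 J.
State after step 1: P = 3290 kPa, V = 19.9 L, T = 2450 K.
Step 2 — Polytropic n=1.59: T₂ = T₁(V₁/V₂)^(n−1) = 2450×(0.159)^0.59 = 830 K; P₂ = P₁(V₁/V₂)^n = 177 kPa.
W = (P₁V₁−P₂V₂)/(n−1) = (3290×19.9−177×125)/0.59 = 73400 J.
ΔU = nCvΔT = 3.21×25.2×(830−2450) = -131000 J.
Q = ΔU + W = -57900 J.
Net over both steps: W = 73400 J, Q = 106000 J, ΔU = 32100 J.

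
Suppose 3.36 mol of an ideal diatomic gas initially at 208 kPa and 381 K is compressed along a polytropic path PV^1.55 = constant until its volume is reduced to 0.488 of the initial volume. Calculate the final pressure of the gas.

632 kPa

V₁ = nRT₁/P₁ = 3.36×8.314×381/208 = 51.2 L.
Polytropic n=1.55: T₂ = T₁(V₁/V₂)^(n−1) = 381×(2.05)^0.55 = 565 K; P₂ = P₁(V₁/V₂)^n = 632 kPa.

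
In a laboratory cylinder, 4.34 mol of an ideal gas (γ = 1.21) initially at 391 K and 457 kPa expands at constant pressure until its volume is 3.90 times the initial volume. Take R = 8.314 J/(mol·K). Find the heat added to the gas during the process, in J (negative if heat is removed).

236000 J

V₁ = nRT₁/P₁ = 4.34×8.314×391/457 = 30.9 L.
Isobaric: P stays 457 kPa; V/T = const ⇒ T₂ = 1520 K, V₂ = 120 L.
W = PΔV = 457×(120−30.9) kPa·L = 40900 J.
ΔU = nCvΔT = 4.34×39.6×(1520−391) = 195000 J.
Q = ΔU + W = nCpΔT = 236000 J.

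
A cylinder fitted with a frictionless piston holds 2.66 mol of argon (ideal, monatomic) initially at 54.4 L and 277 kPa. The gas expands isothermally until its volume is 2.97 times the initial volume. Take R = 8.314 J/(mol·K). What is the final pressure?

T₁ = P₁V₁/(nR) = 277×54.4/(2.66×8.314) = 681 K.
Isothermal: T stays 681 K; PV = const ⇒ V₂ = 162 L, P₂ = 93.3 kPa.

93.3 kPa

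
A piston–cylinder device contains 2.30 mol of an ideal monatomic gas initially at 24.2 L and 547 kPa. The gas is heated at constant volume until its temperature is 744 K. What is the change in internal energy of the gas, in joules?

1480 J

T₁ = P₁V₁/(nR) = 547×24.2/(2.30×8.314) = 692 K.
Isochoric: V stays 24.2 L; P/T = const ⇒ T₂ = 744 K, P₂ = 588 kPa.
For an ideal gas ΔU = nCvΔT with Cv = (3/2)R = 12.5 J/(mol·K).
ΔU = 2.30×12.5×(744−692) = 1480 J.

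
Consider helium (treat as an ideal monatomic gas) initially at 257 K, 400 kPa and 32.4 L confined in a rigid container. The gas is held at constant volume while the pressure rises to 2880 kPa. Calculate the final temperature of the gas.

1850 K

Isochoric: V stays 32.4 L; P/T = const ⇒ T₂ = 1850 K, P₂ = 2880 kPa.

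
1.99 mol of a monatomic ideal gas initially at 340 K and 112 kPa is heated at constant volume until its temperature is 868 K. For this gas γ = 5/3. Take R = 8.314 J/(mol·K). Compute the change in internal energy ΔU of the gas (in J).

13100 J

V₁ = nRT₁/P₁ = 1.99×8.314×340/112 = 50.2 L.
Isochoric: V stays 50.2 L; P/T = const ⇒ T₂ = 868 K, P₂ = 286 kPa.
For an ideal gas ΔU = nCvΔT with Cv = (3/2)R = 12.5 J/(mol·K).
ΔU = 1.99×12.5×(868−340) = 13100 J.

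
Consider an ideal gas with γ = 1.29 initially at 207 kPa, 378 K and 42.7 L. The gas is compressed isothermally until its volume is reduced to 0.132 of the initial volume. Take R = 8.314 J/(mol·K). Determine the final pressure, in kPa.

1570 kPa

Isothermal: T stays 378 K; PV = const ⇒ V₂ = 5.64 L, P₂ = 1570 kPa.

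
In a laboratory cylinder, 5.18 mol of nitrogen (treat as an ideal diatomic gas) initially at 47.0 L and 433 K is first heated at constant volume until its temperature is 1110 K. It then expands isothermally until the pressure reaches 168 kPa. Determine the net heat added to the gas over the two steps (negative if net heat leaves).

159000 J

P₁ = nRT₁/V₁ = 5.18×8.314×433/47.0 = 397 kPa.
Step 1 — Isochoric: V stays 47.0 L; P/T = const ⇒ T₂ = 1110 K, P₂ = 1020 kPa.
W = 0 (no volume change).
ΔU = nCvΔT = 5.18×20.8×(1110−433) = 72900 J.
Q = ΔU = 72900 J.
State after step 1: P = 1020 kPa, V = 47.0 L, T = 1110 K.
Step 2 — Isothermal: T stays 1110 K; PV = const ⇒ V₂ = 285 L, P₂ = 168 kPa.
ΔU = 0 (ideal gas, T constant).
W = nRT ln(V₂/V₁) = 5.18×8.314×1110×ln(6.05) = 86100 J.
Q = ΔU + W = 86100 J.
Net over both steps: W = 86100 J, Q = 159000 J, ΔU = 72900 J.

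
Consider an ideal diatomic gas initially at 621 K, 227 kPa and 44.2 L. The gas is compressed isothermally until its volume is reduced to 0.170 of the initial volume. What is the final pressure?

1340 kPa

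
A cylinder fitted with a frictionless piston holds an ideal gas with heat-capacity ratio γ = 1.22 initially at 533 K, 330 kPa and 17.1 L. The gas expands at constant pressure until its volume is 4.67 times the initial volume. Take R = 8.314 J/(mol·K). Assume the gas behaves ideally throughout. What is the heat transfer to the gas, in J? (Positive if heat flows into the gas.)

115000 J

n = P₁V₁/(RT₁) = 330×17.1/(8.314×533) = 1.27 mol.
Isobaric: P stays 330 kPa; V/T = const ⇒ T₂ = 2490 K, V₂ = 79.9 L.
W = PΔV = 330×(79.9−17.1) kPa·L = 20700 J.
ΔU = nCvΔT = 1.27×37.8×(2490−533) = 94100 J.
Q = ΔU + W = nCpΔT = 115000 J.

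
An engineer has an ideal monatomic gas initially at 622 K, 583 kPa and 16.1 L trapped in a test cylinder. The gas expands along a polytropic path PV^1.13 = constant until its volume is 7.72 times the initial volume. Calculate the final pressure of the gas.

57.9 kPa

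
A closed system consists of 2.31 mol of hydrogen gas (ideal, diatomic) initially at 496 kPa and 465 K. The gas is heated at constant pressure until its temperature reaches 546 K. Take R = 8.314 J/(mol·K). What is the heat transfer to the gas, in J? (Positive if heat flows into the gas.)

5440 J

V₁ = nRT₁/P₁ = 2.31×8.314×465/496 = 18.0 L.
Isobaric: P stays 496 kPa; V/T = const ⇒ T₂ = 546 K, V₂ = 21.1 L.
W = PΔV = 496×(21.1−18.0) kPa·L = 1560 J.
ΔU = nCvΔT = 2.31×20.8×(546−465) = 3890 J.
Q = ΔU + W = nCpΔT = 5440 J.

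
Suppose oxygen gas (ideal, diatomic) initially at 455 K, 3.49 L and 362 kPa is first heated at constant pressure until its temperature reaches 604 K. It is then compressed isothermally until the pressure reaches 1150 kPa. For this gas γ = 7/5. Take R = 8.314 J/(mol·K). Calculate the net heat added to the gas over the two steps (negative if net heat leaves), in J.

-490 J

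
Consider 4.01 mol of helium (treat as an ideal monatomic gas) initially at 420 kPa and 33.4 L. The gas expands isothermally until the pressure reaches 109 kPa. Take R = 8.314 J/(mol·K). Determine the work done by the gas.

18900 J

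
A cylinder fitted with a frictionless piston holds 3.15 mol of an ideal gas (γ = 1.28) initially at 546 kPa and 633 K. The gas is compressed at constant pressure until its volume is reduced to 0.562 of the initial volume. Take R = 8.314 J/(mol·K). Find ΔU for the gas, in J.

V₁ = nRT₁/P₁ = 3.15×8.314×633/546 = 30.4 L.
Isobaric: P stays 546 kPa; V/T = const ⇒ T₂ = 356 K, V₂ = 17.1 L.
For an ideal gas ΔU = nCvΔT with Cv = R/(γ−1) = 29.7 J/(mol·K).
ΔU = 3.15×29.7×(356−633) = -25900 J.

-25900 J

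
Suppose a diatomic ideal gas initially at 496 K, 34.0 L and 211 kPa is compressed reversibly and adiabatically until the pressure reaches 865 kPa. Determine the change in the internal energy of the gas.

8900 J

n = P₁V₁/(RT₁) = 211×34.0/(8.314×496) = 1.74 mol.
Adiabatic: T₂/T₁ = (P₂/P₁)^((γ−1)/γ) ⇒ T₂ = 496×(4.10)^0.286 = 742 K; V₂ = 12.4 L.
For an ideal gas ΔU = nCvΔT with Cv = (5/2)R = 20.8 J/(mol·K).
ΔU = 1.74×20.8×(742−496) = 8900 J.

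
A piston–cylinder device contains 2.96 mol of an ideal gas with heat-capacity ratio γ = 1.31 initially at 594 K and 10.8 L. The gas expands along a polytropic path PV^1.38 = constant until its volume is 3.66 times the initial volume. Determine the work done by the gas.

15000 J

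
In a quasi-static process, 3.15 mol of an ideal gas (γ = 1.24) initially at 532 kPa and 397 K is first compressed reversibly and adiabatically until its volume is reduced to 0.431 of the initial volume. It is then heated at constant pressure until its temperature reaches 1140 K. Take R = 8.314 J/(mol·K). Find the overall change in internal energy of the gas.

V₁ = nRT₁/P₁ = 3.15×8.314×397/532 = 19.5 L.
Step 1 — Adiabatic: TV^(γ−1) = const ⇒ T₂ = 397×(2.32)^0.240 = 486 K; PV^γ = const ⇒ P₂ = 1510 kPa.
ΔU = nCvΔT = 3.15×34.6×(486−397) = 9700 J.
Q = 0 for an adiabatic process, so W = −ΔU = -9700 J.
State after step 1: P = 1510 kPa, V = 8.42 L, T = 486 K.
Step 2 — Isobaric: P stays 1510 kPa; V/T = const ⇒ T₂ = 1140 K, V₂ = 19.8 L.
W = PΔV = 1510×(19.8−8.42) kPa·L = 17100 J.
ΔU = nCvΔT = 3.15×34.6×(1140−486) = 71400 J.
Q = ΔU + W = nCpΔT = 88500 J.
Net over both steps: W = 7430 J, Q = 88500 J, ΔU = 81100 J.

81100 J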